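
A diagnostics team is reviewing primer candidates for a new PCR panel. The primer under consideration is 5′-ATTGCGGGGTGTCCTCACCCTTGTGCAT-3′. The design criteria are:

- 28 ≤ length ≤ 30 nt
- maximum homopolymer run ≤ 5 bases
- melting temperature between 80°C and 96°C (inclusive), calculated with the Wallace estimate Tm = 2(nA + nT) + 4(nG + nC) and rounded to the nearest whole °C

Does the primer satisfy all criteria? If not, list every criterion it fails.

Base counts: A=3, T=9, G=8, C=8 (length 28).
length: length 28 ✓
homopolymer run: longest run = 4 ✓
Tm: Tm = 2·12 + 4·16 = 88°C ✓

Meets all criteria.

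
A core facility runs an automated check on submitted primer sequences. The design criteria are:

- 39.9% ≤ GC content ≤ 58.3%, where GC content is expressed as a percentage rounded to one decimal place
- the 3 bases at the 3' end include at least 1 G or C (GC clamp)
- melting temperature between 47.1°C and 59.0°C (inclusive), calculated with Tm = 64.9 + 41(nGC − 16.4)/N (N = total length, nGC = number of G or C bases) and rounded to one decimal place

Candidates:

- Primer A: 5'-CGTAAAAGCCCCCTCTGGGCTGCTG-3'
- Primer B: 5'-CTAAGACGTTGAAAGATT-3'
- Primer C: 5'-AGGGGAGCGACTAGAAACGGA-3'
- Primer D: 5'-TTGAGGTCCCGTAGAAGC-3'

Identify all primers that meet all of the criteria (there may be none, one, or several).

Primer C and Primer D.

Primer A (25 nt, A=4 T=5 G=7 C=9): GC 16/25 = 64.0%, outside 39.9–58.3% ✗; 3' end CTG has 2 G/C ✓; Tm = 64.9 + 41·(16 − 16.4)/25 = 64.2°C, outside 47.1–59.0°C ✗ — fails.
Primer B (18 nt, A=7 T=5 G=4 C=2): GC 6/18 = 33.3%, outside 39.9–58.3% ✗; 3' end ATT has 0 G/C, need ≥1 ✗; Tm = 64.9 + 41·(6 − 16.4)/18 = 41.2°C, outside 47.1–59.0°C ✗ — fails.
Primer C (21 nt, A=8 T=1 G=9 C=3): GC 12/21 = 57.1% ✓; 3' end GGA has 2 G/C ✓; Tm = 64.9 + 41·(12 − 16.4)/21 = 56.3°C ✓ — passes.
Primer D (18 nt, A=4 T=4 G=6 C=4): GC 10/18 = 55.6% ✓; 3' end AGC has 2 G/C ✓; Tm = 64.9 + 41·(10 − 16.4)/18 = 50.3°C ✓ — passes.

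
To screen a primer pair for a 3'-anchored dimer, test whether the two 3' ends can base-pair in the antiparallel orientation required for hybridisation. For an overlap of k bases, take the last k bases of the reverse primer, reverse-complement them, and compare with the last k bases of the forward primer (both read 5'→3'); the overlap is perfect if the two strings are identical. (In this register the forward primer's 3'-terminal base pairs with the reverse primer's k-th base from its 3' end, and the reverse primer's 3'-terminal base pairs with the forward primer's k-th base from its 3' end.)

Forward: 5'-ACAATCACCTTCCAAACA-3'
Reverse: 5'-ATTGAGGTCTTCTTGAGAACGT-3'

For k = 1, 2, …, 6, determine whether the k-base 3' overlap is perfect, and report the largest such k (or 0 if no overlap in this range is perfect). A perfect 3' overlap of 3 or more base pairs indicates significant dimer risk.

Longest perfect overlap: 1 complementary base pair; below the dimer-risk threshold (threshold 3).

Last 6 bases (5'→3') — forward …CAAACA, reverse …GAACGT.
Reverse complement of the reverse primer's last 6 bases: ACGTTC; its first k bases are the reverse complement of the reverse primer's last k bases, so a perfect k-base overlap needs the forward primer's last k bases to equal them.
Comparing (forward last k vs required): k=1: A vs A ✓; k=2: CA vs AC ✗; k=3: ACA vs ACG ✗; k=4: AACA vs ACGT ✗; k=5: AAACA vs ACGTT ✗; k=6: CAAACA vs ACGTTC ✗.
Only k = 1 is perfect, so the longest perfect 3' overlap is 1.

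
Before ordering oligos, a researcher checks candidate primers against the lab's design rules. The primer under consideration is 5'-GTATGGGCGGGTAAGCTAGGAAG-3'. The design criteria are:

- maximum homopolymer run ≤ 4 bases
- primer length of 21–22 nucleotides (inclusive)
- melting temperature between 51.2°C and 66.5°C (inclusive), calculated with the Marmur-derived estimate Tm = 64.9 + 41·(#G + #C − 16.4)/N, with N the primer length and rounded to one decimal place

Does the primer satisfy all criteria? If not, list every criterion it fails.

Base counts: A=6, T=4, G=11, C=2 (length 23).
homopolymer run: longest run = 3 ✓
length: length 23, outside 21–22 ✗
Tm: Tm = 64.9 + 41·(13 − 16.4)/23 = 58.8°C ✓

Fails: length.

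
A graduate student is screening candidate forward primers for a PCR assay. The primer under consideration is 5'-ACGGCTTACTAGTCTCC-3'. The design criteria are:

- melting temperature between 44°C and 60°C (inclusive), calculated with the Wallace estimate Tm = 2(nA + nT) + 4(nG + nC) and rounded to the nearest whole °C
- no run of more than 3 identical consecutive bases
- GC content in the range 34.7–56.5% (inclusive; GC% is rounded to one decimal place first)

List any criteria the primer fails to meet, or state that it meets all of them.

Meets all criteria.

Base counts: A=3, T=5, G=3, C=6 (length 17).
Tm: Tm = 2·8 + 4·9 = 52°C ✓
homopolymer run: longest run = 2 ✓
GC content: GC 9/17 = 52.9% ✓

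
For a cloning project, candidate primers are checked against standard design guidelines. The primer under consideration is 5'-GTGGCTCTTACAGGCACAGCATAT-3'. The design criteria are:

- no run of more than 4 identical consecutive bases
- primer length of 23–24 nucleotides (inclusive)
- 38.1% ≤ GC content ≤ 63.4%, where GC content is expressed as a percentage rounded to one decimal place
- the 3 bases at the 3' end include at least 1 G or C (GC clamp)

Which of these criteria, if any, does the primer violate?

Base counts: A=6, T=6, G=6, C=6 (length 24).
homopolymer run: longest run = 2 ✓
length: length 24 ✓
GC content: GC 12/24 = 50.0% ✓
GC clamp: 3' end TAT has 0 G/C, need ≥1 ✗

Fails: GC clamp.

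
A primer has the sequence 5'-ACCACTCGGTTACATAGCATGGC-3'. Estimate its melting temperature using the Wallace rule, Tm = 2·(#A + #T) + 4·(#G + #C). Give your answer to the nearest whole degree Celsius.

Base counts: A=6, T=5, G=5, C=7 (length 23).
Tm = 2·(6+5) + 4·(5+7) = 2·11 + 4·12 = 22 + 48 = 70°C.

70°C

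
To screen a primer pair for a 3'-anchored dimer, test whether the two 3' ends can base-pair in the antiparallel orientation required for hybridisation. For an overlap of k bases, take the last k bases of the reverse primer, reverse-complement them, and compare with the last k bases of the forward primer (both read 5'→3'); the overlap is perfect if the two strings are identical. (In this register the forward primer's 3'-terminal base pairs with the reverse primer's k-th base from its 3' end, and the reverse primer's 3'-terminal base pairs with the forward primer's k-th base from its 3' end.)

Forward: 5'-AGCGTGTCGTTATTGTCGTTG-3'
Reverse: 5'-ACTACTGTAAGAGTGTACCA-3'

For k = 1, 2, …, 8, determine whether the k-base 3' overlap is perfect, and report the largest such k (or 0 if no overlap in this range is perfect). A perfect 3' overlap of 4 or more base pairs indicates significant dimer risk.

Last 8 bases (5'→3') — forward …TGTCGTTG, reverse …GTGTACCA.
Reverse complement of the reverse primer's last 8 bases: TGGTACAC; its first k bases are the reverse complement of the reverse primer's last k bases, so a perfect k-base overlap needs the forward primer's last k bases to equal them.
Comparing (forward last k vs required): k=1: G vs T ✗; k=2: TG vs TG ✓; k=3: TTG vs TGG ✗; k=4: GTTG vs TGGT ✗; k=5: CGTTG vs TGGTA ✗; k=6: TCGTTG vs TGGTAC ✗; k=7: GTCGTTG vs TGGTACA ✗; k=8: TGTCGTTG vs TGGTACAC ✗.
Only k = 2 is perfect, so the longest perfect 3' overlap is 2.

Longest perfect overlap: 2 complementary base pairs; below the dimer-risk threshold (threshold 4).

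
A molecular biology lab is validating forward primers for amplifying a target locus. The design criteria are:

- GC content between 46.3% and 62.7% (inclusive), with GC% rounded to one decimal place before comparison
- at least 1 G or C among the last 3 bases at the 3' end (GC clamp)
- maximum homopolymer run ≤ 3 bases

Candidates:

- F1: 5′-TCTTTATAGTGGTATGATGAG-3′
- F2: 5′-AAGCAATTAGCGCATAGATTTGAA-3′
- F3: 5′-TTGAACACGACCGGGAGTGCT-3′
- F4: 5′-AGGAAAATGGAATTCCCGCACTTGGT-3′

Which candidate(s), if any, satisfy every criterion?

F1 (21 nt, A=5 T=9 G=6 C=1): GC 7/21 = 33.3%, outside 46.3–62.7% ✗; 3' end GAG has 2 G/C ✓; longest run = 3 ✓ — fails.
F2 (24 nt, A=10 T=6 G=5 C=3): GC 8/24 = 33.3%, outside 46.3–62.7% ✗; 3' end GAA has 1 G/C ✓; longest run = 3 ✓ — fails.
F3 (21 nt, A=5 T=4 G=7 C=5): GC 12/21 = 57.1% ✓; 3' end GCT has 2 G/C ✓; longest run = 3 ✓ — passes.
F4 (26 nt, A=8 T=6 G=7 C=5): GC 12/26 = 46.2%, outside 46.3–62.7% ✗; 3' end GGT has 2 G/C ✓; longest run = 4, exceeds 3 ✗ — fails.

F3 only.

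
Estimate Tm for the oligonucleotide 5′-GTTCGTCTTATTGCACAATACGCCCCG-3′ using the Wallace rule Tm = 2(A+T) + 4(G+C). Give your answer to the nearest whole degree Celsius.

82°C

Base counts: A=5, T=8, G=5, C=9 (length 27).
Tm = 2·(5+8) + 4·(5+9) = 2·13 + 4·14 = 26 + 56 = 82°C.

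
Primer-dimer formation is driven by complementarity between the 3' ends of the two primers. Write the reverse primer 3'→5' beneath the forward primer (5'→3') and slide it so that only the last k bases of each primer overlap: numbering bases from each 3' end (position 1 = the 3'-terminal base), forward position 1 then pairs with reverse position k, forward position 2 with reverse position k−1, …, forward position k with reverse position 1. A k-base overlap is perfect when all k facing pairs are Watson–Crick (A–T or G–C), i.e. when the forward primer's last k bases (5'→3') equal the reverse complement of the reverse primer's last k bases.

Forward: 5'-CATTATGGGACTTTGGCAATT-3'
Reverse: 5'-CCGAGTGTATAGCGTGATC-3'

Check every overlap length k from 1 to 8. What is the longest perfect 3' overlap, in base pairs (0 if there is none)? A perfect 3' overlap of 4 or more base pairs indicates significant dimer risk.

Last 8 bases (5'→3') — forward …TGGCAATT, reverse …GCGTGATC.
Reverse complement of the reverse primer's last 8 bases: GATCACGC; its first k bases are the reverse complement of the reverse primer's last k bases, so a perfect k-base overlap needs the forward primer's last k bases to equal them.
Comparing (forward last k vs required): k=1: T vs G ✗; k=2: TT vs GA ✗; k=3: ATT vs GAT ✗; k=4: AATT vs GATC ✗; k=5: CAATT vs GATCA ✗; k=6: GCAATT vs GATCAC ✗; k=7: GGCAATT vs GATCACG ✗; k=8: TGGCAATT vs GATCACGC ✗.
No overlap length from 1 to 8 is perfect, so the longest perfect 3' overlap is 0.

Longest perfect overlap: 0 complementary base pairs; below the dimer-risk threshold (threshold 4).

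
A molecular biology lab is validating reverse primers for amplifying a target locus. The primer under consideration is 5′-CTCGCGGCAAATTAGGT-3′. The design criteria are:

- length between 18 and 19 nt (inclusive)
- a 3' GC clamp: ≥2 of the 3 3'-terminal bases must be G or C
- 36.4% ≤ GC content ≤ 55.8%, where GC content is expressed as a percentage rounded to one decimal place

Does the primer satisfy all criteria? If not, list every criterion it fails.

Base counts: A=4, T=4, G=5, C=4 (length 17).
length: length 17, outside 18–19 ✗
GC clamp: 3' end GGT has 2 G/C ✓
GC content: GC 9/17 = 52.9% ✓

Fails: length.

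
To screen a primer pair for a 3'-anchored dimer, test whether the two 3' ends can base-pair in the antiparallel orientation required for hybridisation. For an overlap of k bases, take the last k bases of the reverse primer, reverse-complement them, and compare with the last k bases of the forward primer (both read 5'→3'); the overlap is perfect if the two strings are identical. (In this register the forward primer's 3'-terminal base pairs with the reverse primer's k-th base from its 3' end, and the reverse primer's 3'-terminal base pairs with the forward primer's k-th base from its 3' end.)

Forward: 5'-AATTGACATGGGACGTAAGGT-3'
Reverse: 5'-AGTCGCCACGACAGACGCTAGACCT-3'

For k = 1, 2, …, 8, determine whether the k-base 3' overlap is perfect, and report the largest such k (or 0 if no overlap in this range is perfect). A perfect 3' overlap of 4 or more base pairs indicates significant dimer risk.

Longest perfect overlap: 4 complementary base pairs; significant dimer risk (threshold 4).

Last 8 bases (5'→3') — forward …CGTAAGGT, reverse …CTAGACCT.
Reverse complement of the reverse primer's last 8 bases: AGGTCTAG; its first k bases are the reverse complement of the reverse primer's last k bases, so a perfect k-base overlap needs the forward primer's last k bases to equal them.
Comparing (forward last k vs required): k=1: T vs A ✗; k=2: GT vs AG ✗; k=3: GGT vs AGG ✗; k=4: AGGT vs AGGT ✓; k=5: AAGGT vs AGGTC ✗; k=6: TAAGGT vs AGGTCT ✗; k=7: GTAAGGT vs AGGTCTA ✗; k=8: CGTAAGGT vs AGGTCTAG ✗.
Only k = 4 is perfect, so the longest perfect 3' overlap is 4.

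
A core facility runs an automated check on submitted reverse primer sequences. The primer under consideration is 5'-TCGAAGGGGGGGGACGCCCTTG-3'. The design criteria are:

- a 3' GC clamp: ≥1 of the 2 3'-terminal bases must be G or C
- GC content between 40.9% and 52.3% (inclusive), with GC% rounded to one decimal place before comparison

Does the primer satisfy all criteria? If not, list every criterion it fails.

Base counts: A=3, T=3, G=11, C=5 (length 22).
GC clamp: 3' end TG has 1 G/C ✓
GC content: GC 16/22 = 72.7%, outside 40.9–52.3% ✗

Fails: GC content.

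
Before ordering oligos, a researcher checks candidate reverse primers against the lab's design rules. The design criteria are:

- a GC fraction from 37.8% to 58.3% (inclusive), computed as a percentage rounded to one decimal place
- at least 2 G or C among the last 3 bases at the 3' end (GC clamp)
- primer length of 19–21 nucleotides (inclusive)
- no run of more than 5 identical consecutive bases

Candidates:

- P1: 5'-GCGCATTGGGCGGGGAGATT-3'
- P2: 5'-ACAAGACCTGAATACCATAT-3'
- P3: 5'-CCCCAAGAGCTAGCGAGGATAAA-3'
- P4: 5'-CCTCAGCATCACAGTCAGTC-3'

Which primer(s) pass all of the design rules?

P1 (20 nt, A=3 T=4 G=10 C=3): GC 13/20 = 65.0%, outside 37.8–58.3% ✗; 3' end ATT has 0 G/C, need ≥2 ✗; length 20 ✓; longest run = 4 ✓ — fails.
P2 (20 nt, A=9 T=4 G=2 C=5): GC 7/20 = 35.0%, outside 37.8–58.3% ✗; 3' end TAT has 0 G/C, need ≥2 ✗; length 20 ✓; longest run = 2 ✓ — fails.
P3 (23 nt, A=9 T=2 G=6 C=6): GC 12/23 = 52.2% ✓; 3' end AAA has 0 G/C, need ≥2 ✗; length 23, outside 19–21 ✗; longest run = 4 ✓ — fails.
P4 (20 nt, A=5 T=4 G=3 C=8): GC 11/20 = 55.0% ✓; 3' end GTC has 2 G/C ✓; length 20 ✓; longest run = 2 ✓ — passes.

P4 only.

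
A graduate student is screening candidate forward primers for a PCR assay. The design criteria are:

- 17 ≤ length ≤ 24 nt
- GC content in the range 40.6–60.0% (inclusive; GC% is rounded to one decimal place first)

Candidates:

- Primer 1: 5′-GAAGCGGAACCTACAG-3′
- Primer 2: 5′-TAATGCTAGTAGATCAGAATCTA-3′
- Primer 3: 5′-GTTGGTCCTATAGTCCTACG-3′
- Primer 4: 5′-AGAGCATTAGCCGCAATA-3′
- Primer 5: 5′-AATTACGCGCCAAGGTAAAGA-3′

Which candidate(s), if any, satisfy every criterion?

Primer 1 (16 nt, A=6 T=1 G=5 C=4): length 16, outside 17–24 ✗; GC 9/16 = 56.3% ✓ — fails.
Primer 2 (23 nt, A=9 T=7 G=4 C=3): length 23 ✓; GC 7/23 = 30.4%, outside 40.6–60.0% ✗ — fails.
Primer 3 (20 nt, A=3 T=7 G=5 C=5): length 20 ✓; GC 10/20 = 50.0% ✓ — passes.
Primer 4 (18 nt, A=7 T=3 G=4 C=4): length 18 ✓; GC 8/18 = 44.4% ✓ — passes.
Primer 5 (21 nt, A=9 T=3 G=5 C=4): length 21 ✓; GC 9/21 = 42.9% ✓ — passes.

Primer 3, Primer 4 and Primer 5.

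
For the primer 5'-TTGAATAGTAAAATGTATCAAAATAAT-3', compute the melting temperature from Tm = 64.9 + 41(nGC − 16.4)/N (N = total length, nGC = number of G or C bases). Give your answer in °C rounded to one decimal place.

Base counts: A=14, T=9, G=3, C=1; G+C = 4, N = 27.
Tm = 64.9 + 41·(4 − 16.4)/27 = 64.9 + -508.40/27 = 46.1°C.

46.1°C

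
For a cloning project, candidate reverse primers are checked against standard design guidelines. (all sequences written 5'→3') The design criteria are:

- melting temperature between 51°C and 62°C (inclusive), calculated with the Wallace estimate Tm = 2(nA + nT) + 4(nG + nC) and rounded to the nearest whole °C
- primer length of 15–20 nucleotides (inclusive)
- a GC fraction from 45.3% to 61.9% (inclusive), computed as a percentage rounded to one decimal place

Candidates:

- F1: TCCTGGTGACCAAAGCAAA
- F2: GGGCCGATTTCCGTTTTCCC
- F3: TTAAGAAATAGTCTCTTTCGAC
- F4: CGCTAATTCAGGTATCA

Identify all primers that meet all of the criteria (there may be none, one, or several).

F1 (19 nt, A=7 T=3 G=4 C=5): Tm = 2·10 + 4·9 = 56°C ✓; length 19 ✓; GC 9/19 = 47.4% ✓ — passes.
F2 (20 nt, A=1 T=7 G=5 C=7): Tm = 2·8 + 4·12 = 64°C, outside 51–62°C ✗; length 20 ✓; GC 12/20 = 60.0% ✓ — fails.
F3 (22 nt, A=7 T=8 G=3 C=4): Tm = 2·15 + 4·7 = 58°C ✓; length 22, outside 15–20 ✗; GC 7/22 = 31.8%, outside 45.3–61.9% ✗ — fails.
F4 (17 nt, A=5 T=5 G=3 C=4): Tm = 2·10 + 4·7 = 48°C, outside 51–62°C ✗; length 17 ✓; GC 7/17 = 41.2%, outside 45.3–61.9% ✗ — fails.

F1 only.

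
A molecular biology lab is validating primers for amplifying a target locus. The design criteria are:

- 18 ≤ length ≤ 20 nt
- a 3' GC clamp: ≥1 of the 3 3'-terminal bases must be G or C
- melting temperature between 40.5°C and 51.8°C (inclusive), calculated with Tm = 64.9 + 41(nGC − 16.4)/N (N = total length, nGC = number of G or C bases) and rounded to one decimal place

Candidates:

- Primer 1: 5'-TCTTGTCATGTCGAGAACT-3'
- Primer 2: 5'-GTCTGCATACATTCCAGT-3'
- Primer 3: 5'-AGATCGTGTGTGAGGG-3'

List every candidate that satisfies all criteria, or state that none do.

Primer 1 and Primer 2.

Primer 1 (19 nt, A=4 T=7 G=4 C=4): length 19 ✓; 3' end ACT has 1 G/C ✓; Tm = 64.9 + 41·(8 − 16.4)/19 = 46.8°C ✓ — passes.
Primer 2 (18 nt, A=4 T=6 G=3 C=5): length 18 ✓; 3' end AGT has 1 G/C ✓; Tm = 64.9 + 41·(8 − 16.4)/18 = 45.8°C ✓ — passes.
Primer 3 (16 nt, A=3 T=4 G=8 C=1): length 16, outside 18–20 ✗; 3' end GGG has 3 G/C ✓; Tm = 64.9 + 41·(9 − 16.4)/16 = 45.9°C ✓ — fails.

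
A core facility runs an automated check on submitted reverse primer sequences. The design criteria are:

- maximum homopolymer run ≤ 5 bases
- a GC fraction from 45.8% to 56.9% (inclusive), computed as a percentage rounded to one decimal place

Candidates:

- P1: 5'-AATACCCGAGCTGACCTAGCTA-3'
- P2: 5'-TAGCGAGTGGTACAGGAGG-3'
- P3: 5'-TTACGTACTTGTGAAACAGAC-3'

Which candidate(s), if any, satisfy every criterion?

P1 only.

P1 (22 nt, A=7 T=4 G=4 C=7): longest run = 3 ✓; GC 11/22 = 50.0% ✓ — passes.
P2 (19 nt, A=5 T=3 G=9 C=2): longest run = 2 ✓; GC 11/19 = 57.9%, outside 45.8–56.9% ✗ — fails.
P3 (21 nt, A=7 T=6 G=4 C=4): longest run = 3 ✓; GC 8/21 = 38.1%, outside 45.8–56.9% ✗ — fails.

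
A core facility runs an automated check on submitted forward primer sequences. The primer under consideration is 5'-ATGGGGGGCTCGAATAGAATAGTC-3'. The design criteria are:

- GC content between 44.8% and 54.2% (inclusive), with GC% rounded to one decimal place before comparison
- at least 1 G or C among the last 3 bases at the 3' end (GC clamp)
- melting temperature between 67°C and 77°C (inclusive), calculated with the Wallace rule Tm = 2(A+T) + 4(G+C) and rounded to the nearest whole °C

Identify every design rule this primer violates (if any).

Base counts: A=7, T=5, G=9, C=3 (length 24).
GC content: GC 12/24 = 50.0% ✓
GC clamp: 3' end GTC has 2 G/C ✓
Tm: Tm = 2·12 + 4·12 = 72°C ✓

Meets all criteria.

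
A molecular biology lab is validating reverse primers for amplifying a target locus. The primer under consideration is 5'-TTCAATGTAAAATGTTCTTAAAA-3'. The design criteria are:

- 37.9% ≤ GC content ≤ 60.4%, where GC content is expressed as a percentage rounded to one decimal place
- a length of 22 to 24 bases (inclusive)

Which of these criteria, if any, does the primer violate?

Base counts: A=10, T=9, G=2, C=2 (length 23).
GC content: GC 4/23 = 17.4%, outside 37.9–60.4% ✗
length: length 23 ✓

Fails: GC content.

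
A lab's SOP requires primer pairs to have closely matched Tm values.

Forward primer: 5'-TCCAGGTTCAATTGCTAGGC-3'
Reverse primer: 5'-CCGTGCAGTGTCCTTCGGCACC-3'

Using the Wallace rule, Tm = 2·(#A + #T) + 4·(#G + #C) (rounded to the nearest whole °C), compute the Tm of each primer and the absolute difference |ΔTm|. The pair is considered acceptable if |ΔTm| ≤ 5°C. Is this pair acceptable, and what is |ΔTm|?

Forward: A=4 T=6 G=5 C=5 → Tm = 2·10 + 4·10 = 60°C.
Reverse: A=2 T=5 G=6 C=9 → Tm = 2·7 + 4·15 = 74°C.
|ΔTm| = |60 − 74| = 14°C, > 5°C.

|ΔTm| = 14°C; the pair is not acceptable.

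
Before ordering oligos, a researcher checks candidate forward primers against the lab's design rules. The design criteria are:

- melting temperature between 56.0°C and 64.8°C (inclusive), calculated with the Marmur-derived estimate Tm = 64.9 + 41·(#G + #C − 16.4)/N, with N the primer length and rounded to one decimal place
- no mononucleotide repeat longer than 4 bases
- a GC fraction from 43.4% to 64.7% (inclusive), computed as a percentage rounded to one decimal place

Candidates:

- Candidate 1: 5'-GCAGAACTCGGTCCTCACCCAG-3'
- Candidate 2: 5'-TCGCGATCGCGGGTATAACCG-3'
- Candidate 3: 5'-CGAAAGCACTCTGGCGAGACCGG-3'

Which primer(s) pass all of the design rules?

Candidate 1 (22 nt, A=5 T=3 G=5 C=9): Tm = 64.9 + 41·(14 − 16.4)/22 = 60.4°C ✓; longest run = 3 ✓; GC 14/22 = 63.6% ✓ — passes.
Candidate 2 (21 nt, A=4 T=4 G=7 C=6): Tm = 64.9 + 41·(13 − 16.4)/21 = 58.3°C ✓; longest run = 3 ✓; GC 13/21 = 61.9% ✓ — passes.
Candidate 3 (23 nt, A=6 T=2 G=8 C=7): Tm = 64.9 + 41·(15 − 16.4)/23 = 62.4°C ✓; longest run = 3 ✓; GC 15/23 = 65.2%, outside 43.4–64.7% ✗ — fails.

Candidate 1 and Candidate 2.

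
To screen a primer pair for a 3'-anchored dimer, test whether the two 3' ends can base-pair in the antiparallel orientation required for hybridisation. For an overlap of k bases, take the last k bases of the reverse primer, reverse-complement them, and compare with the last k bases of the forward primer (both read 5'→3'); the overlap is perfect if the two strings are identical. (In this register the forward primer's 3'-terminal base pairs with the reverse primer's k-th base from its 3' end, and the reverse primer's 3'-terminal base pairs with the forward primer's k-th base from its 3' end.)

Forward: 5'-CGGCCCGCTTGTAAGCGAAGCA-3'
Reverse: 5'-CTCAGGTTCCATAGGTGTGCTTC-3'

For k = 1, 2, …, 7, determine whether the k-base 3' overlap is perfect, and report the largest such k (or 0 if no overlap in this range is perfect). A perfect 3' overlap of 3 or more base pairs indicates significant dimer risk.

Longest perfect overlap: 6 complementary base pairs; significant dimer risk (threshold 3).

Last 7 bases (5'→3') — forward …CGAAGCA, reverse …GTGCTTC.
Reverse complement of the reverse primer's last 7 bases: GAAGCAC; its first k bases are the reverse complement of the reverse primer's last k bases, so a perfect k-base overlap needs the forward primer's last k bases to equal them.
Comparing (forward last k vs required): k=1: A vs G ✗; k=2: CA vs GA ✗; k=3: GCA vs GAA ✗; k=4: AGCA vs GAAG ✗; k=5: AAGCA vs GAAGC ✗; k=6: GAAGCA vs GAAGCA ✓; k=7: CGAAGCA vs GAAGCAC ✗.
Only k = 6 is perfect, so the longest perfect 3' overlap is 6.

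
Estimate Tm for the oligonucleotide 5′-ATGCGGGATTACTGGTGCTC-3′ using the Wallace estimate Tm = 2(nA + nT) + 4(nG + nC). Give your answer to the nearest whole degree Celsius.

62°C

Base counts: A=3, T=6, G=7, C=4 (length 20).
Tm = 2·(3+6) + 4·(7+4) = 2·9 + 4·11 = 18 + 44 = 62°C.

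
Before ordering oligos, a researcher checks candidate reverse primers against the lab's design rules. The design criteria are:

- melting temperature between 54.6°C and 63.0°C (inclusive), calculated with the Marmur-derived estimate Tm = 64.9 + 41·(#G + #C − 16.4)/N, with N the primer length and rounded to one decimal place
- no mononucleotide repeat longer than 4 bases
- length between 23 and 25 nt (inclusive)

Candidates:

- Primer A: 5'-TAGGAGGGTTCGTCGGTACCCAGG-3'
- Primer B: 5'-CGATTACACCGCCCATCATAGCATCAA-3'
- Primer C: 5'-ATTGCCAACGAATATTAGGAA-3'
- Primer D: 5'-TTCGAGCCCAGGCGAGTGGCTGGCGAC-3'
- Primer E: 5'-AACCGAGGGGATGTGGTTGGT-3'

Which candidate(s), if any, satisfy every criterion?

Primer A only.

Primer A (24 nt, A=4 T=5 G=10 C=5): Tm = 64.9 + 41·(15 − 16.4)/24 = 62.5°C ✓; longest run = 3 ✓; length 24 ✓ — passes.
Primer B (27 nt, A=9 T=5 G=3 C=10): Tm = 64.9 + 41·(13 − 16.4)/27 = 59.7°C ✓; longest run = 3 ✓; length 27, outside 23–25 ✗ — fails.
Primer C (21 nt, A=9 T=5 G=4 C=3): Tm = 64.9 + 41·(7 − 16.4)/21 = 46.5°C, outside 54.6–63.0°C ✗; longest run = 2 ✓; length 21, outside 23–25 ✗ — fails.
Primer D (27 nt, A=4 T=4 G=11 C=8): Tm = 64.9 + 41·(19 − 16.4)/27 = 68.8°C, outside 54.6–63.0°C ✗; longest run = 3 ✓; length 27, outside 23–25 ✗ — fails.
Primer E (21 nt, A=4 T=5 G=10 C=2): Tm = 64.9 + 41·(12 − 16.4)/21 = 56.3°C ✓; longest run = 4 ✓; length 21, outside 23–25 ✗ — fails.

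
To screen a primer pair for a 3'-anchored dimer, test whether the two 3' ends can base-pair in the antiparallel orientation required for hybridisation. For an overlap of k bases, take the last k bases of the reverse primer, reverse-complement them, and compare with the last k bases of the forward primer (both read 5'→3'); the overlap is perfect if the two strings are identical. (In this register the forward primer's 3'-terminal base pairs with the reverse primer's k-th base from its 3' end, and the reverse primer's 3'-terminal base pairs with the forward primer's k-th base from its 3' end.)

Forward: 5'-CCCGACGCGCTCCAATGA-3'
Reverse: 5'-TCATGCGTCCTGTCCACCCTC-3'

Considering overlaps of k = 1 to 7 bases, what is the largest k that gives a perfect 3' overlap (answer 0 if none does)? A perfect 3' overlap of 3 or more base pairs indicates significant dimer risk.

Longest perfect overlap: 2 complementary base pairs; below the dimer-risk threshold (threshold 3).

Last 7 bases (5'→3') — forward …CCAATGA, reverse …CACCCTC.
Reverse complement of the reverse primer's last 7 bases: GAGGGTG; its first k bases are the reverse complement of the reverse primer's last k bases, so a perfect k-base overlap needs the forward primer's last k bases to equal them.
Comparing (forward last k vs required): k=1: A vs G ✗; k=2: GA vs GA ✓; k=3: TGA vs GAG ✗; k=4: ATGA vs GAGG ✗; k=5: AATGA vs GAGGG ✗; k=6: CAATGA vs GAGGGT ✗; k=7: CCAATGA vs GAGGGTG ✗.
Only k = 2 is perfect, so the longest perfect 3' overlap is 2.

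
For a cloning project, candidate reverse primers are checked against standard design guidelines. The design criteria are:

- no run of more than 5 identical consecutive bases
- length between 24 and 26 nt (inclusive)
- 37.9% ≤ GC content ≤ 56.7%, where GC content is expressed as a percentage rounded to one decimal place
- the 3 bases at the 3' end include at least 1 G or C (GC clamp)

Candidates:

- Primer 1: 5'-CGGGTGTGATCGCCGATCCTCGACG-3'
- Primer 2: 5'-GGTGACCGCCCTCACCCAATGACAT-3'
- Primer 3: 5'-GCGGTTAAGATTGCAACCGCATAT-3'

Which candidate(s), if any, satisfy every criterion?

None of the candidates satisfy all criteria.

Primer 1 (25 nt, A=3 T=5 G=9 C=8): longest run = 3 ✓; length 25 ✓; GC 17/25 = 68.0%, outside 37.9–56.7% ✗; 3' end ACG has 2 G/C ✓ — fails.
Primer 2 (25 nt, A=6 T=4 G=5 C=10): longest run = 3 ✓; length 25 ✓; GC 15/25 = 60.0%, outside 37.9–56.7% ✗; 3' end CAT has 1 G/C ✓ — fails.
Primer 3 (24 nt, A=7 T=6 G=6 C=5): longest run = 2 ✓; length 24 ✓; GC 11/24 = 45.8% ✓; 3' end TAT has 0 G/C, need ≥1 ✗ — fails.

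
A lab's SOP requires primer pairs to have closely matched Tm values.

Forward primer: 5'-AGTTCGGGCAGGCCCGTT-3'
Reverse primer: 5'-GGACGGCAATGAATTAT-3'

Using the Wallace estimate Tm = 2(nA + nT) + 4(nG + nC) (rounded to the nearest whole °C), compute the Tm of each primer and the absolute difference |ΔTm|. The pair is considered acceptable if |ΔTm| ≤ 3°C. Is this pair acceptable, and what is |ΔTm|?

Forward: A=2 T=4 G=7 C=5 → Tm = 2·6 + 4·12 = 60°C.
Reverse: A=6 T=4 G=5 C=2 → Tm = 2·10 + 4·7 = 48°C.
|ΔTm| = |60 − 48| = 12°C, > 3°C.

|ΔTm| = 12°C; the pair is not acceptable.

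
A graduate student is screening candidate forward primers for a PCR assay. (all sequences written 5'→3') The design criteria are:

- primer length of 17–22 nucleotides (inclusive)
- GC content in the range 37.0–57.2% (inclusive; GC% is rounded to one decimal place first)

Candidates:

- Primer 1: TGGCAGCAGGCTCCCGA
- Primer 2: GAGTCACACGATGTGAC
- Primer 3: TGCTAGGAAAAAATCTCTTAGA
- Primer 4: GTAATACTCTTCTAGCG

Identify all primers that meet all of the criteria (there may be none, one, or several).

Primer 1 (17 nt, A=3 T=2 G=6 C=6): length 17 ✓; GC 12/17 = 70.6%, outside 37.0–57.2% ✗ — fails.
Primer 2 (17 nt, A=5 T=3 G=5 C=4): length 17 ✓; GC 9/17 = 52.9% ✓ — passes.
Primer 3 (22 nt, A=9 T=6 G=4 C=3): length 22 ✓; GC 7/22 = 31.8%, outside 37.0–57.2% ✗ — fails.
Primer 4 (17 nt, A=4 T=6 G=3 C=4): length 17 ✓; GC 7/17 = 41.2% ✓ — passes.

Primer 2 and Primer 4.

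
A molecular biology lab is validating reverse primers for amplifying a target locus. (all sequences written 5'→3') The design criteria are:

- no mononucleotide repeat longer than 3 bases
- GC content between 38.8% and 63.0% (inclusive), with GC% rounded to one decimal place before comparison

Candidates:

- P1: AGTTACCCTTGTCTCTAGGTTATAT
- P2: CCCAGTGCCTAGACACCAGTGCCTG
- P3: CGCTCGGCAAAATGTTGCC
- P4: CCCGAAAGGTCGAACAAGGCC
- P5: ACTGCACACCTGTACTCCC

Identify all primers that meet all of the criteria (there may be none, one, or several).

P4 and P5.

P1 (25 nt, A=5 T=11 G=4 C=5): longest run = 3 ✓; GC 9/25 = 36.0%, outside 38.8–63.0% ✗ — fails.
P2 (25 nt, A=5 T=4 G=6 C=10): longest run = 3 ✓; GC 16/25 = 64.0%, outside 38.8–63.0% ✗ — fails.
P3 (19 nt, A=4 T=4 G=5 C=6): longest run = 4, exceeds 3 ✗; GC 11/19 = 57.9% ✓ — fails.
P4 (21 nt, A=7 T=1 G=6 C=7): longest run = 3 ✓; GC 13/21 = 61.9% ✓ — passes.
P5 (19 nt, A=4 T=4 G=2 C=9): longest run = 3 ✓; GC 11/19 = 57.9% ✓ — passes.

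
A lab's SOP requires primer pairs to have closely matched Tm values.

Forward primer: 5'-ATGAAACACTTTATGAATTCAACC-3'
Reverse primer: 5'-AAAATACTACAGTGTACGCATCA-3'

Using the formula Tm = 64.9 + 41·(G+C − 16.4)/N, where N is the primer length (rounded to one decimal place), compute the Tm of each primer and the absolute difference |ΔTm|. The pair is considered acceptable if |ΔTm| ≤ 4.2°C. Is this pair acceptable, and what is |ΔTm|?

|ΔTm| = 1.1°C; the pair is acceptable.

Forward: G+C = 7, N = 24 → Tm = 64.9 + 41·(7 − 16.4)/24 = 48.8°C.
Reverse: G+C = 8, N = 23 → Tm = 64.9 + 41·(8 − 16.4)/23 = 49.9°C.
|ΔTm| = |48.8 − 49.9| = 1.1°C, ≤ 4.2°C.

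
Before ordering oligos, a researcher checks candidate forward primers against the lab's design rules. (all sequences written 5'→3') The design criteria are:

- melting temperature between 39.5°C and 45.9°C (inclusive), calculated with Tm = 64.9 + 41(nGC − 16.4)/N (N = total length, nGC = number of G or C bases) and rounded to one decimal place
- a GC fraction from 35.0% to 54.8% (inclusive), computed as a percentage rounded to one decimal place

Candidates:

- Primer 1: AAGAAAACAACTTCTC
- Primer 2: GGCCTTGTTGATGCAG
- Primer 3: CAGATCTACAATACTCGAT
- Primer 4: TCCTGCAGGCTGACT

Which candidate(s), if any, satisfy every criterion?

Primer 1 (16 nt, A=8 T=3 G=1 C=4): Tm = 64.9 + 41·(5 − 16.4)/16 = 35.7°C, outside 39.5–45.9°C ✗; GC 5/16 = 31.3%, outside 35.0–54.8% ✗ — fails.
Primer 2 (16 nt, A=2 T=5 G=6 C=3): Tm = 64.9 + 41·(9 − 16.4)/16 = 45.9°C ✓; GC 9/16 = 56.3%, outside 35.0–54.8% ✗ — fails.
Primer 3 (19 nt, A=7 T=5 G=2 C=5): Tm = 64.9 + 41·(7 − 16.4)/19 = 44.6°C ✓; GC 7/19 = 36.8% ✓ — passes.
Primer 4 (15 nt, A=2 T=4 G=4 C=5): Tm = 64.9 + 41·(9 − 16.4)/15 = 44.7°C ✓; GC 9/15 = 60.0%, outside 35.0–54.8% ✗ — fails.

Primer 3 only.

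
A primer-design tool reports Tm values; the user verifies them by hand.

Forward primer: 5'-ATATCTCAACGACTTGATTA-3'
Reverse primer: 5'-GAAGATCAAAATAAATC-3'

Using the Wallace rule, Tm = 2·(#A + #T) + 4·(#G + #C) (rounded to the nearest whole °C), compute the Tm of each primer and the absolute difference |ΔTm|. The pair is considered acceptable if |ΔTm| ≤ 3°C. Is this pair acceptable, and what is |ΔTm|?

|ΔTm| = 10°C; the pair is not acceptable.

Forward: A=7 T=7 G=2 C=4 → Tm = 2·14 + 4·6 = 52°C.
Reverse: A=10 T=3 G=2 C=2 → Tm = 2·13 + 4·4 = 42°C.
|ΔTm| = |52 − 42| = 10°C, > 3°C.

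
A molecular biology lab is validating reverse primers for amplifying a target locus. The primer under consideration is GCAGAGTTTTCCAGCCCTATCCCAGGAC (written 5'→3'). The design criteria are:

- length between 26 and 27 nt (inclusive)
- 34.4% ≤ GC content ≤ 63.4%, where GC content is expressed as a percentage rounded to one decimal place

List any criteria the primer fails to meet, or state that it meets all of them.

Fails: length.

Base counts: A=6, T=6, G=6, C=10 (length 28).
length: length 28, outside 26–27 ✗
GC content: GC 16/28 = 57.1% ✓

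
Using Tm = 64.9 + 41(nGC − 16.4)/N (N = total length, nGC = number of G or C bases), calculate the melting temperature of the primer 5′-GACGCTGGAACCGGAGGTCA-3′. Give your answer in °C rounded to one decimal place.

Base counts: A=5, T=2, G=8, C=5; G+C = 13, N = 20.
Tm = 64.9 + 41·(13 − 16.4)/20 = 64.9 + -139.40/20 = 57.9°C.

57.9°C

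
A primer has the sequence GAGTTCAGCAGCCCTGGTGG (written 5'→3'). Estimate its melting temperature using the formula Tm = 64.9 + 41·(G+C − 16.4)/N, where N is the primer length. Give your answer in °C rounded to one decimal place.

Base counts: A=3, T=4, G=8, C=5; G+C = 13, N = 20.
Tm = 64.9 + 41·(13 − 16.4)/20 = 64.9 + -139.40/20 = 57.9°C.

57.9°C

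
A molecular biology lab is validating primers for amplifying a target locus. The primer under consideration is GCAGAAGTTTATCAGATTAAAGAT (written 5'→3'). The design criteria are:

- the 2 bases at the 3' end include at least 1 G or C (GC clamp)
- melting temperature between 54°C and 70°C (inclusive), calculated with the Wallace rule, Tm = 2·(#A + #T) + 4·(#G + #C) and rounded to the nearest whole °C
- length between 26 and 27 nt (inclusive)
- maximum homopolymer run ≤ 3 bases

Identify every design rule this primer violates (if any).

Base counts: A=10, T=7, G=5, C=2 (length 24).
GC clamp: 3' end AT has 0 G/C, need ≥1 ✗
Tm: Tm = 2·17 + 4·7 = 62°C ✓
length: length 24, outside 26–27 ✗
homopolymer run: longest run = 3 ✓

Fails: GC clamp, length.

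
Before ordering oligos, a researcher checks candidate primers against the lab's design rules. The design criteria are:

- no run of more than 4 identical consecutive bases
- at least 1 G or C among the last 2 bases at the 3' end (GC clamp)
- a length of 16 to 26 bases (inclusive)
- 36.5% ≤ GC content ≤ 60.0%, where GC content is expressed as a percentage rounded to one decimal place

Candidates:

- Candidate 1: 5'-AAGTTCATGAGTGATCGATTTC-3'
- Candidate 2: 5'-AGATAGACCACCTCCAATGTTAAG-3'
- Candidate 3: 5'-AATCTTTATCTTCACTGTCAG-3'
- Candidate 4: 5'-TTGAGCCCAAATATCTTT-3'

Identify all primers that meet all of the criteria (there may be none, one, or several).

Candidate 1 (22 nt, A=6 T=8 G=5 C=3): longest run = 3 ✓; 3' end TC has 1 G/C ✓; length 22 ✓; GC 8/22 = 36.4%, outside 36.5–60.0% ✗ — fails.
Candidate 2 (24 nt, A=9 T=5 G=4 C=6): longest run = 2 ✓; 3' end AG has 1 G/C ✓; length 24 ✓; GC 10/24 = 41.7% ✓ — passes.
Candidate 3 (21 nt, A=5 T=9 G=2 C=5): longest run = 3 ✓; 3' end AG has 1 G/C ✓; length 21 ✓; GC 7/21 = 33.3%, outside 36.5–60.0% ✗ — fails.
Candidate 4 (18 nt, A=5 T=7 G=2 C=4): longest run = 3 ✓; 3' end TT has 0 G/C, need ≥1 ✗; length 18 ✓; GC 6/18 = 33.3%, outside 36.5–60.0% ✗ — fails.

Candidate 2 only.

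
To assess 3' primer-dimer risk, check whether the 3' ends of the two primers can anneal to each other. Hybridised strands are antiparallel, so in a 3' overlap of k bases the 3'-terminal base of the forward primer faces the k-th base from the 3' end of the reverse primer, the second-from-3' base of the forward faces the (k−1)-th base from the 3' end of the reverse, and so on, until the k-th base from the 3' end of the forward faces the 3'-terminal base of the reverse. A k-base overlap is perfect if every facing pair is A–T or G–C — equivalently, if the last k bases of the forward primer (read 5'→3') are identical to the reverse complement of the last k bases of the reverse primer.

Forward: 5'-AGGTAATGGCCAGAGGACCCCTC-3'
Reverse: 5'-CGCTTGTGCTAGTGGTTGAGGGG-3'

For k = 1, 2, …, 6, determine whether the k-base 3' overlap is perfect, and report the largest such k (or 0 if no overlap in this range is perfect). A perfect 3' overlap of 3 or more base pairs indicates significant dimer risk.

Longest perfect overlap: 6 complementary base pairs; significant dimer risk (threshold 3).

Last 6 bases (5'→3') — forward …CCCCTC, reverse …GAGGGG.
Reverse complement of the reverse primer's last 6 bases: CCCCTC; its first k bases are the reverse complement of the reverse primer's last k bases, so a perfect k-base overlap needs the forward primer's last k bases to equal them.
Comparing (forward last k vs required): k=1: C vs C ✓; k=2: TC vs CC ✗; k=3: CTC vs CCC ✗; k=4: CCTC vs CCCC ✗; k=5: CCCTC vs CCCCT ✗; k=6: CCCCTC vs CCCCTC ✓.
Perfect overlaps at k = 1, 6; the largest is 6.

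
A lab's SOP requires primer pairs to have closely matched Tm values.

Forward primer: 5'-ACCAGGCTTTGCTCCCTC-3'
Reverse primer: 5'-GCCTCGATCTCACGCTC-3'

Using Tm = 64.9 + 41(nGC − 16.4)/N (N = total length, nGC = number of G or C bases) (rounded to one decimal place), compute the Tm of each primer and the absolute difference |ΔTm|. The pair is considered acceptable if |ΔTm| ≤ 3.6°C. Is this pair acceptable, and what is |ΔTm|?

|ΔTm| = 0.7°C; the pair is acceptable.

Forward: G+C = 11, N = 18 → Tm = 64.9 + 41·(11 − 16.4)/18 = 52.6°C.
Reverse: G+C = 11, N = 17 → Tm = 64.9 + 41·(11 − 16.4)/17 = 51.9°C.
|ΔTm| = |52.6 − 51.9| = 0.7°C, ≤ 3.6°C.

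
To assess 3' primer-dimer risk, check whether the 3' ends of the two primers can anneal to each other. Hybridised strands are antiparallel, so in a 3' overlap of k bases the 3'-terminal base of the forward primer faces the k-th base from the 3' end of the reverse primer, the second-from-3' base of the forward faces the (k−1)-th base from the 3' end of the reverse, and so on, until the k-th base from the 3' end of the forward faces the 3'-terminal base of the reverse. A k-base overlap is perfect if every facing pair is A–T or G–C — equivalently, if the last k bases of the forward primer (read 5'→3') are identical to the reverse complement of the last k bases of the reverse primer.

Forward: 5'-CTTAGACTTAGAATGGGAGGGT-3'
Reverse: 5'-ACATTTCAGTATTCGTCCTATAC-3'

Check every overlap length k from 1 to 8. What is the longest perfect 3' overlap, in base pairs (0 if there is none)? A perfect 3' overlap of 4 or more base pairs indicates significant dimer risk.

Last 8 bases (5'→3') — forward …GGGAGGGT, reverse …TCCTATAC.
Reverse complement of the reverse primer's last 8 bases: GTATAGGA; its first k bases are the reverse complement of the reverse primer's last k bases, so a perfect k-base overlap needs the forward primer's last k bases to equal them.
Comparing (forward last k vs required): k=1: T vs G ✗; k=2: GT vs GT ✓; k=3: GGT vs GTA ✗; k=4: GGGT vs GTAT ✗; k=5: AGGGT vs GTATA ✗; k=6: GAGGGT vs GTATAG ✗; k=7: GGAGGGT vs GTATAGG ✗; k=8: GGGAGGGT vs GTATAGGA ✗.
Only k = 2 is perfect, so the longest perfect 3' overlap is 2.

Longest perfect overlap: 2 complementary base pairs; below the dimer-risk threshold (threshold 4).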